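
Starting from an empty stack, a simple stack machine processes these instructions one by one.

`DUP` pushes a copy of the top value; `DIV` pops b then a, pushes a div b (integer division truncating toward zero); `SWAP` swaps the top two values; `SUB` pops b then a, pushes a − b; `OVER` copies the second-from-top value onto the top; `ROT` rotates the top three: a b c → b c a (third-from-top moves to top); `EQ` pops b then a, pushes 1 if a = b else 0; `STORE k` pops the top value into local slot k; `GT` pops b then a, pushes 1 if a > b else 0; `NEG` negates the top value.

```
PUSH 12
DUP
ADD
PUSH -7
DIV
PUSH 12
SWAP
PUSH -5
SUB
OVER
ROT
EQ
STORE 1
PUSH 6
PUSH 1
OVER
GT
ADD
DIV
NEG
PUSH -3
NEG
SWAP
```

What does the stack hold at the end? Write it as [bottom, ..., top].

PUSH 12 -> [12]
DUP     -> [12, 12]
ADD     -> [24]
PUSH -7 -> [24, -7]
DIV     -> [-3]
PUSH 12 -> [-3, 12]
SWAP    -> [12, -3]
PUSH -5 -> [12, -3, -5]
SUB     -> [12, 2]
OVER    -> [12, 2, 12]
ROT     -> [2, 12, 12]
EQ      -> [2, 1]
STORE 1 -> [2]
PUSH 6  -> [2, 6]
PUSH 1  -> [2, 6, 1]
OVER    -> [2, 6, 1, 6]
GT      -> [2, 6, 0]
ADD     -> [2, 6]
DIV     -> [0]
NEG     -> [0]
PUSH -3 -> [0, -3]
NEG     -> [0, 3]
SWAP    -> [3, 0]

[3, 0]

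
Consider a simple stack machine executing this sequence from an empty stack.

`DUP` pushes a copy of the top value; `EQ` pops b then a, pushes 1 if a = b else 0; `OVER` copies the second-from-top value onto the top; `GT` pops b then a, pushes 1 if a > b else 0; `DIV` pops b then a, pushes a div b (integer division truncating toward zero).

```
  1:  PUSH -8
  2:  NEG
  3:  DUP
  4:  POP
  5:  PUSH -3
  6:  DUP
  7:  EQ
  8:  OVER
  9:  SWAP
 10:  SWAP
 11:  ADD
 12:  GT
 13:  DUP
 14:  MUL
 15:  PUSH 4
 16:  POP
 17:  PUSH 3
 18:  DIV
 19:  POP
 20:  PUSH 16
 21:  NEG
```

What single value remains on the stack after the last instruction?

-16

PUSH -8 → [-8]
NEG     → [8]
DUP     → [8, 8]
POP     → [8]
PUSH -3 → [8, -3]
DUP     → [8, -3, -3]
EQ      → [8, 1]
OVER    → [8, 1, 8]
SWAP    → [8, 8, 1]
SWAP    → [8, 1, 8]
ADD     → [8, 9]
GT      → [0]
DUP     → [0, 0]
MUL     → [0]
PUSH 4  → [0, 4]
POP     → [0]
PUSH 3  → [0, 3]
DIV     → [0]
POP     → []
PUSH 16 → [16]
NEG     → [-16]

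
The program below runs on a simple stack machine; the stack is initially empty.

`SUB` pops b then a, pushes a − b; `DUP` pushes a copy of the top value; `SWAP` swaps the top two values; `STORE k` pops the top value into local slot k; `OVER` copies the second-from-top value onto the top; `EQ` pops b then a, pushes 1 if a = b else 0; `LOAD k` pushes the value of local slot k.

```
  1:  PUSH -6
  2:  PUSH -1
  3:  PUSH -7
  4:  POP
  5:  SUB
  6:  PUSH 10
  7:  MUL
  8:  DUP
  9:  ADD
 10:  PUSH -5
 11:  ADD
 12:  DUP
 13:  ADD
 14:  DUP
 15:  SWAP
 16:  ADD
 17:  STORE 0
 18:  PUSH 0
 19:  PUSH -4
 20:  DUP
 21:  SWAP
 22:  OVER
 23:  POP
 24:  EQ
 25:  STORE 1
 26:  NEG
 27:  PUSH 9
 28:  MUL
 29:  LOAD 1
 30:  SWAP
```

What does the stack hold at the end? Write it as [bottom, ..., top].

PUSH -6 -> -6
PUSH -1 -> -6 -1
PUSH -7 -> -6 -1 -7
POP     -> -6 -1
SUB     -> -5
PUSH 10 -> -5 10
MUL     -> -50
DUP     -> -50 -50
ADD     -> -100
PUSH -5 -> -100 -5
ADD     -> -105
DUP     -> -105 -105
ADD     -> -210
DUP     -> -210 -210
SWAP    -> -210 -210
ADD     -> -420
STORE 0 -> (empty)
PUSH 0  -> 0
PUSH -4 -> 0 -4
DUP     -> 0 -4 -4
SWAP    -> 0 -4 -4
OVER    -> 0 -4 -4 -4
POP     -> 0 -4 -4
EQ      -> 0 1
STORE 1 -> 0
NEG     -> 0
PUSH 9  -> 0 9
MUL     -> 0
LOAD 1  -> 0 1
SWAP    -> 1 0

[1, 0]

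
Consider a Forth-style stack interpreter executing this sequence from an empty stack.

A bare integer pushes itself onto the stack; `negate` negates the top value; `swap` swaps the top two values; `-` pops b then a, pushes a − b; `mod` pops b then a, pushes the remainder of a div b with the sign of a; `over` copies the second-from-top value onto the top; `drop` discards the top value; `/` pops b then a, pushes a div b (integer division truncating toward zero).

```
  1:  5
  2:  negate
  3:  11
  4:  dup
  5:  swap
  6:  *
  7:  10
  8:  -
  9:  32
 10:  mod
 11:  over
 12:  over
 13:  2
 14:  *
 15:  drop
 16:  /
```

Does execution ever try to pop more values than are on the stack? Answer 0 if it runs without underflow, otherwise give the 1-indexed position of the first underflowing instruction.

0

5       5
negate  -5
11      -5 11
dup     -5 11 11
swap    -5 11 11
*       -5 121
10      -5 121 10
-       -5 111
32      -5 111 32
mod     -5 15
over    -5 15 -5
over    -5 15 -5 15
2       -5 15 -5 15 2
*       -5 15 -5 30
drop    -5 15 -5
/       -5 -3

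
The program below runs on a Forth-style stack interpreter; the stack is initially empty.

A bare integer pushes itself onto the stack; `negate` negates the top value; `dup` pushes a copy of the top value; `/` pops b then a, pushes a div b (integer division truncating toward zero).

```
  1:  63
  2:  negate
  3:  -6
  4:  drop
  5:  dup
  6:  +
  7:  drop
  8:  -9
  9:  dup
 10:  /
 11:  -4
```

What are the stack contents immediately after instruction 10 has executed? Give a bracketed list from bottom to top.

63     : [63]
negate : [-63]
-6     : [-63, -6]
drop   : [-63]
dup    : [-63, -63]
+      : [-126]
drop   : []
-9     : [-9]
dup    : [-9, -9]
/      : [1]

[1]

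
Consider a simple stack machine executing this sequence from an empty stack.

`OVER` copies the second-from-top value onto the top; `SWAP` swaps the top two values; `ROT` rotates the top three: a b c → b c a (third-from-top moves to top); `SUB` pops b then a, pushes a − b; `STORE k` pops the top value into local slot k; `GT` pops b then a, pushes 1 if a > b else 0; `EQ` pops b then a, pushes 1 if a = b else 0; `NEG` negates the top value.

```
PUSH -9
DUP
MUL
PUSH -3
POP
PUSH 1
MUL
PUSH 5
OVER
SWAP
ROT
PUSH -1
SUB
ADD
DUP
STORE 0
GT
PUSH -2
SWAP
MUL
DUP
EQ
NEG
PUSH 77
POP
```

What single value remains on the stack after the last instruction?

PUSH -9 : [-9]
DUP     : [-9, -9]
MUL     : [81]
PUSH -3 : [81, -3]
POP     : [81]
PUSH 1  : [81, 1]
MUL     : [81]
PUSH 5  : [81, 5]
OVER    : [81, 5, 81]
SWAP    : [81, 81, 5]
ROT     : [81, 5, 81]
PUSH -1 : [81, 5, 81, -1]
SUB     : [81, 5, 82]
ADD     : [81, 87]
DUP     : [81, 87, 87]
STORE 0 : [81, 87]
GT      : [0]
PUSH -2 : [0, -2]
SWAP    : [-2, 0]
MUL     : [0]
DUP     : [0, 0]
EQ      : [1]
NEG     : [-1]
PUSH 77 : [-1, 77]
POP     : [-1]

-1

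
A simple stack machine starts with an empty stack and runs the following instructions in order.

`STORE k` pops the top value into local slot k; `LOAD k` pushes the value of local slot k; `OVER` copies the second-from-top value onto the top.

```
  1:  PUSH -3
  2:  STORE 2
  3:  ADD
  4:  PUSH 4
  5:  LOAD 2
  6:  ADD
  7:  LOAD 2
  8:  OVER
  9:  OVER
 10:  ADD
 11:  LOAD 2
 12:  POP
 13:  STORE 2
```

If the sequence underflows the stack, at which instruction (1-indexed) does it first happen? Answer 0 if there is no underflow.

3

PUSH -3 -> -3
STORE 2 -> (empty)
ADD  — needs 2 operands, stack has 0 → underflow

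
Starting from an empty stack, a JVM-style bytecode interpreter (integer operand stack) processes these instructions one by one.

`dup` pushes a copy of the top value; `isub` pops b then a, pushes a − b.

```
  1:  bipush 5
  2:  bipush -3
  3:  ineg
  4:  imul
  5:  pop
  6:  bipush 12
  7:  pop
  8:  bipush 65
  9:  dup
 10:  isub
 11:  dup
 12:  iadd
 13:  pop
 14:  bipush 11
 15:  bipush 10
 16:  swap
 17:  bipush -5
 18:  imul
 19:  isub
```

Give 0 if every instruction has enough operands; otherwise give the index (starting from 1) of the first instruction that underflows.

bipush 5   [5]
bipush -3  [5, -3]
ineg       [5, 3]
imul       [15]
pop        []
bipush 12  [12]
pop        []
bipush 65  [65]
dup        [65, 65]
isub       [0]
dup        [0, 0]
iadd       [0]
pop        []
bipush 11  [11]
bipush 10  [11, 10]
swap       [10, 11]
bipush -5  [10, 11, -5]
imul       [10, -55]
isub       [65]

0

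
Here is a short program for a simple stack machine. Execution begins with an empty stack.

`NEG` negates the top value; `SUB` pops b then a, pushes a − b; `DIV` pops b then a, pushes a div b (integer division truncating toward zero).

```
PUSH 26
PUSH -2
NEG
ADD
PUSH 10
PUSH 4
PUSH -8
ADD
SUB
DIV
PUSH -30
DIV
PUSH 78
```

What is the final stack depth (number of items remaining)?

2

PUSH 26  -> [26]
PUSH -2  -> [26, -2]
NEG      -> [26, 2]
ADD      -> [28]
PUSH 10  -> [28, 10]
PUSH 4   -> [28, 10, 4]
PUSH -8  -> [28, 10, 4, -8]
ADD      -> [28, 10, -4]
SUB      -> [28, 14]
DIV      -> [2]
PUSH -30 -> [2, -30]
DIV      -> [0]
PUSH 78  -> [0, 78]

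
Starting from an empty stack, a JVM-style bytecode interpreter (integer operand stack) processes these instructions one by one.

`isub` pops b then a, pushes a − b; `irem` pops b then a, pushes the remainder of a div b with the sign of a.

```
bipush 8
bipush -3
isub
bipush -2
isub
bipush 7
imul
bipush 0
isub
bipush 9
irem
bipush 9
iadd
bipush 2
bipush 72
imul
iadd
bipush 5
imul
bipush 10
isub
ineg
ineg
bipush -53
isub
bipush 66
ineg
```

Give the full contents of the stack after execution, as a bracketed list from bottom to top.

[813, -66]

bipush 8    [8]
bipush -3   [8, -3]
isub        [11]
bipush -2   [11, -2]
isub        [13]
bipush 7    [13, 7]
imul        [91]
bipush 0    [91, 0]
isub        [91]
bipush 9    [91, 9]
irem        [1]
bipush 9    [1, 9]
iadd        [10]
bipush 2    [10, 2]
bipush 72   [10, 2, 72]
imul        [10, 144]
iadd        [154]
bipush 5    [154, 5]
imul        [770]
bipush 10   [770, 10]
isub        [760]
ineg        [-760]
ineg        [760]
bipush -53  [760, -53]
isub        [813]
bipush 66   [813, 66]
ineg        [813, -66]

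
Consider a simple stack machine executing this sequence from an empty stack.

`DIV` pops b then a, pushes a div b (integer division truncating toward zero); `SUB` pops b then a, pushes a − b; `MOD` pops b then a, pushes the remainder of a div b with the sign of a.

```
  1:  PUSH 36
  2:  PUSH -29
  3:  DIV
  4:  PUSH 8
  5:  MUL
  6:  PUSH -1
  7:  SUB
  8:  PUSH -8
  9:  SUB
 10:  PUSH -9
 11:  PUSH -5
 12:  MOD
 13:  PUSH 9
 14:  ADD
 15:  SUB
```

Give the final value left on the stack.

-4

PUSH 36  -> [36]
PUSH -29 -> [36, -29]
DIV      -> [-1]
PUSH 8   -> [-1, 8]
MUL      -> [-8]
PUSH -1  -> [-8, -1]
SUB      -> [-7]
PUSH -8  -> [-7, -8]
SUB      -> [1]
PUSH -9  -> [1, -9]
PUSH -5  -> [1, -9, -5]
MOD      -> [1, -4]
PUSH 9   -> [1, -4, 9]
ADD      -> [1, 5]
SUB      -> [-4]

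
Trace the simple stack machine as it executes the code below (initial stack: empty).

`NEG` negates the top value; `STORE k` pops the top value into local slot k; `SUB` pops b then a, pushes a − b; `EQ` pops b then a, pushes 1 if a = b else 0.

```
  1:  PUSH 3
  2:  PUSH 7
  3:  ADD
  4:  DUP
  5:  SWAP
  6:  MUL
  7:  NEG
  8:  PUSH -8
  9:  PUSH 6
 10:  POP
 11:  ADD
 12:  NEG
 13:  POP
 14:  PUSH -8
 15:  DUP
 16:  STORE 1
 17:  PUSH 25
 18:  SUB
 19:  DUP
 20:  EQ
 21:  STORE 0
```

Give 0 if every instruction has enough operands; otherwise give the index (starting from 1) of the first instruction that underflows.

0

PUSH 3  : 3
PUSH 7  : 3 7
ADD     : 10
DUP     : 10 10
SWAP    : 10 10
MUL     : 100
NEG     : -100
PUSH -8 : -100 -8
PUSH 6  : -100 -8 6
POP     : -100 -8
ADD     : -108
NEG     : 108
POP     : (empty)
PUSH -8 : -8
DUP     : -8 -8
STORE 1 : -8
PUSH 25 : -8 25
SUB     : -33
DUP     : -33 -33
EQ      : 1
STORE 0 : (empty)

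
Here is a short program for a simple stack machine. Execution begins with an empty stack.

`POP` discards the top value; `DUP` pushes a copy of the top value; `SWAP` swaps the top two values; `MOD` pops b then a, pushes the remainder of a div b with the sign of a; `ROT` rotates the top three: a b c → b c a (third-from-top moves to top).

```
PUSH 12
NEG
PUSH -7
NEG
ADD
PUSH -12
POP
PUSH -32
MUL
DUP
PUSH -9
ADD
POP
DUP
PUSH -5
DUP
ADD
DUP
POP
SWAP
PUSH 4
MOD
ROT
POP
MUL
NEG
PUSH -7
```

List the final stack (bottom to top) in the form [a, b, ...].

PUSH 12  -> 12
NEG      -> -12
PUSH -7  -> -12 -7
NEG      -> -12 7
ADD      -> -5
PUSH -12 -> -5 -12
POP      -> -5
PUSH -32 -> -5 -32
MUL      -> 160
DUP      -> 160 160
PUSH -9  -> 160 160 -9
ADD      -> 160 151
POP      -> 160
DUP      -> 160 160
PUSH -5  -> 160 160 -5
DUP      -> 160 160 -5 -5
ADD      -> 160 160 -10
DUP      -> 160 160 -10 -10
POP      -> 160 160 -10
SWAP     -> 160 -10 160
PUSH 4   -> 160 -10 160 4
MOD      -> 160 -10 0
ROT      -> -10 0 160
POP      -> -10 0
MUL      -> 0
NEG      -> 0
PUSH -7  -> 0 -7

[0, -7]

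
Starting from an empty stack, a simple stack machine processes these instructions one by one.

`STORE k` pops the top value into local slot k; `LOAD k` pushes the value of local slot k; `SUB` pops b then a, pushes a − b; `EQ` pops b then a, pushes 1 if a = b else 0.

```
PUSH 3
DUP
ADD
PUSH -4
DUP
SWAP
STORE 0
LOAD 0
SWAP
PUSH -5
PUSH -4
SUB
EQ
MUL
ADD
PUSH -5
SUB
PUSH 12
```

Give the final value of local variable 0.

PUSH 3   3
DUP      3 3
ADD      6
PUSH -4  6 -4
DUP      6 -4 -4
SWAP     6 -4 -4
STORE 0  6 -4
LOAD 0   6 -4 -4
SWAP     6 -4 -4
PUSH -5  6 -4 -4 -5
PUSH -4  6 -4 -4 -5 -4
SUB      6 -4 -4 -1
EQ       6 -4 0
MUL      6 0
ADD      6
PUSH -5  6 -5
SUB      11
PUSH 12  11 12

-4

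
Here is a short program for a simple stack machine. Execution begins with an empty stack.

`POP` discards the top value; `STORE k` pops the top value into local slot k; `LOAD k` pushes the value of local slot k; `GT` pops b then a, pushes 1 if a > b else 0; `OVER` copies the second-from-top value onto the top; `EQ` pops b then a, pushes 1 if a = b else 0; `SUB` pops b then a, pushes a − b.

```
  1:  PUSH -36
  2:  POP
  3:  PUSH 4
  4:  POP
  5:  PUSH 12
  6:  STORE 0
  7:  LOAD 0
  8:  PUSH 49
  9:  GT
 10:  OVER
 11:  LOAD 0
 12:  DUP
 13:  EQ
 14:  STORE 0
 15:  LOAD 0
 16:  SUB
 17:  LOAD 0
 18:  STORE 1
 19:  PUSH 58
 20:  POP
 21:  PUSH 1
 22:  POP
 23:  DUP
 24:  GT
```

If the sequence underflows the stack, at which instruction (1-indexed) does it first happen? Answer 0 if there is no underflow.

PUSH -36 -> -36
POP      -> (empty)
PUSH 4   -> 4
POP      -> (empty)
PUSH 12  -> 12
STORE 0  -> (empty)
LOAD 0   -> 12
PUSH 49  -> 12 49
GT       -> 0
OVER  — needs 2 operands, stack has 1 → underflow

10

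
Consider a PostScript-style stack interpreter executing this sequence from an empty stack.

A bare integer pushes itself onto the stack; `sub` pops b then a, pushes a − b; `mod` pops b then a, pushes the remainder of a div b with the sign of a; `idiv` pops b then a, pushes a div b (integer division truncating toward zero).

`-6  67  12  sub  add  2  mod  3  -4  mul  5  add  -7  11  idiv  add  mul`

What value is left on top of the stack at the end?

-7

-6   -> -6
67   -> -6 67
12   -> -6 67 12
sub  -> -6 55
add  -> 49
2    -> 49 2
mod  -> 1
3    -> 1 3
-4   -> 1 3 -4
mul  -> 1 -12
5    -> 1 -12 5
add  -> 1 -7
-7   -> 1 -7 -7
11   -> 1 -7 -7 11
idiv -> 1 -7 0
add  -> 1 -7
mul  -> -7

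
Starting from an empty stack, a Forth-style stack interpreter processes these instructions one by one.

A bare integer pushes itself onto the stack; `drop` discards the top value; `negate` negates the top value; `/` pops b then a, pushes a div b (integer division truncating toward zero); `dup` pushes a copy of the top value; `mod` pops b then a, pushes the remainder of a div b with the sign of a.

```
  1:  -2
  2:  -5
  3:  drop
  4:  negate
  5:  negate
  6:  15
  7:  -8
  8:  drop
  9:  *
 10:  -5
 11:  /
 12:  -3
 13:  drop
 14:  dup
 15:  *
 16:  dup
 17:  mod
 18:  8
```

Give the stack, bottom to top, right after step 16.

[36, 36]

-2      [-2]
-5      [-2, -5]
drop    [-2]
negate  [2]
negate  [-2]
15      [-2, 15]
-8      [-2, 15, -8]
drop    [-2, 15]
*       [-30]
-5      [-30, -5]
/       [6]
-3      [6, -3]
drop    [6]
dup     [6, 6]
*       [36]
dup     [36, 36]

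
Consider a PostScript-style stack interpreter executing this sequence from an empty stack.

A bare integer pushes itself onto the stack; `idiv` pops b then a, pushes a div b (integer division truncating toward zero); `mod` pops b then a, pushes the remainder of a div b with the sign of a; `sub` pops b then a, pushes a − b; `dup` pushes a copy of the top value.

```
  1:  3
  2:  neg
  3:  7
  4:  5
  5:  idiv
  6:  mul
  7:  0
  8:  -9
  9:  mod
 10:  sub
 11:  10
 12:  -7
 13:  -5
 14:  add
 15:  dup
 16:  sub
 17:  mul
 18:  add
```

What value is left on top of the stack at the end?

-3

3    → [3]
neg  → [-3]
7    → [-3, 7]
5    → [-3, 7, 5]
idiv → [-3, 1]
mul  → [-3]
0    → [-3, 0]
-9   → [-3, 0, -9]
mod  → [-3, 0]
sub  → [-3]
10   → [-3, 10]
-7   → [-3, 10, -7]
-5   → [-3, 10, -7, -5]
add  → [-3, 10, -12]
dup  → [-3, 10, -12, -12]
sub  → [-3, 10, 0]
mul  → [-3, 0]
add  → [-3]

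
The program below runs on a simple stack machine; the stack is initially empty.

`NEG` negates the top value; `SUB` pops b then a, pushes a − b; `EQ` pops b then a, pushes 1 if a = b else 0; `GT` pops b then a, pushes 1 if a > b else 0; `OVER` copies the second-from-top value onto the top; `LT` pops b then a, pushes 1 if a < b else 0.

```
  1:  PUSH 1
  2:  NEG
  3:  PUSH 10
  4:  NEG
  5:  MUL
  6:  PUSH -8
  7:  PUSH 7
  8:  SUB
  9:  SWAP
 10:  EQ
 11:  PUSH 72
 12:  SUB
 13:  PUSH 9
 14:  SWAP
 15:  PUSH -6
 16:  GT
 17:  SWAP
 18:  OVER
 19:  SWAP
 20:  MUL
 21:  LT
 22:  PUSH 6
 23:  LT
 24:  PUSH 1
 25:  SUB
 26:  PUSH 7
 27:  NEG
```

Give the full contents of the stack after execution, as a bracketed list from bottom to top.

PUSH 1  -> [1]
NEG     -> [-1]
PUSH 10 -> [-1, 10]
NEG     -> [-1, -10]
MUL     -> [10]
PUSH -8 -> [10, -8]
PUSH 7  -> [10, -8, 7]
SUB     -> [10, -15]
SWAP    -> [-15, 10]
EQ      -> [0]
PUSH 72 -> [0, 72]
SUB     -> [-72]
PUSH 9  -> [-72, 9]
SWAP    -> [9, -72]
PUSH -6 -> [9, -72, -6]
GT      -> [9, 0]
SWAP    -> [0, 9]
OVER    -> [0, 9, 0]
SWAP    -> [0, 0, 9]
MUL     -> [0, 0]
LT      -> [0]
PUSH 6  -> [0, 6]
LT      -> [1]
PUSH 1  -> [1, 1]
SUB     -> [0]
PUSH 7  -> [0, 7]
NEG     -> [0, -7]

[0, -7]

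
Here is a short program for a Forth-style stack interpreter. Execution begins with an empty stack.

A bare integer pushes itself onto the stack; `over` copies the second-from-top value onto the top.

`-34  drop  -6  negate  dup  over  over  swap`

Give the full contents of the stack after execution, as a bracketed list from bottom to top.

[6, 6, 6, 6]

-34    → -34
drop   → (empty)
-6     → -6
negate → 6
dup    → 6 6
over   → 6 6 6
over   → 6 6 6 6
swap   → 6 6 6 6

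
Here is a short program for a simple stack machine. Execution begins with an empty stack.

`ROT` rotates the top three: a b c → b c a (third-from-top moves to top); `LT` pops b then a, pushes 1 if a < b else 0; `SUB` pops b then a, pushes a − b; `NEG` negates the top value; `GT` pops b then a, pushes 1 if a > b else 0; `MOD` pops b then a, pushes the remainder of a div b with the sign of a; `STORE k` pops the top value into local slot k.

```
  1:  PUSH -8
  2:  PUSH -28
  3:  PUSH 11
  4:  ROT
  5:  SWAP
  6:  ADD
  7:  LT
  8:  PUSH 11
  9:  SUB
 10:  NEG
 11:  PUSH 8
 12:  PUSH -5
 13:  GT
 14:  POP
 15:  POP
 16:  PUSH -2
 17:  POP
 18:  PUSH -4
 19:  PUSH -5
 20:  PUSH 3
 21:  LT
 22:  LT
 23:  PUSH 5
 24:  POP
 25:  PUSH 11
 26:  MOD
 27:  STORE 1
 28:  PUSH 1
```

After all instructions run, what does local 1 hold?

1

PUSH -8  -> -8
PUSH -28 -> -8 -28
PUSH 11  -> -8 -28 11
ROT      -> -28 11 -8
SWAP     -> -28 -8 11
ADD      -> -28 3
LT       -> 1
PUSH 11  -> 1 11
SUB      -> -10
NEG      -> 10
PUSH 8   -> 10 8
PUSH -5  -> 10 8 -5
GT       -> 10 1
POP      -> 10
POP      -> (empty)
PUSH -2  -> -2
POP      -> (empty)
PUSH -4  -> -4
PUSH -5  -> -4 -5
PUSH 3   -> -4 -5 3
LT       -> -4 1
LT       -> 1
PUSH 5   -> 1 5
POP      -> 1
PUSH 11  -> 1 11
MOD      -> 1
STORE 1  -> (empty)
PUSH 1   -> 1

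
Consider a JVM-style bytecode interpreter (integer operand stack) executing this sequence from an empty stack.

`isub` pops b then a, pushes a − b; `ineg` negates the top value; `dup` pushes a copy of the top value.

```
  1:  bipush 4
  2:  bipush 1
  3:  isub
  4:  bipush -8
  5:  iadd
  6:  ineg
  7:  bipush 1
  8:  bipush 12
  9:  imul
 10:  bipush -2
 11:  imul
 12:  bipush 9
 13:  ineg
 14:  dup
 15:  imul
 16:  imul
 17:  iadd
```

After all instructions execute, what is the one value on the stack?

-1939

bipush 4  : 4
bipush 1  : 4 1
isub      : 3
bipush -8 : 3 -8
iadd      : -5
ineg      : 5
bipush 1  : 5 1
bipush 12 : 5 1 12
imul      : 5 12
bipush -2 : 5 12 -2
imul      : 5 -24
bipush 9  : 5 -24 9
ineg      : 5 -24 -9
dup       : 5 -24 -9 -9
imul      : 5 -24 81
imul      : 5 -1944
iadd      : -1939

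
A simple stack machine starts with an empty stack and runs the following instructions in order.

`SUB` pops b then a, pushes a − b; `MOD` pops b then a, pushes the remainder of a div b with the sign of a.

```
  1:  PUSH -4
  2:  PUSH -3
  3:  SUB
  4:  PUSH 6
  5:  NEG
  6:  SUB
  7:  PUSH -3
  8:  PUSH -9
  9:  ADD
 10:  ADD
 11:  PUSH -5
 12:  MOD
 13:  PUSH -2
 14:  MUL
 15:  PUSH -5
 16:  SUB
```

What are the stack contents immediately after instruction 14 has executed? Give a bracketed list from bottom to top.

PUSH -4 : -4
PUSH -3 : -4 -3
SUB     : -1
PUSH 6  : -1 6
NEG     : -1 -6
SUB     : 5
PUSH -3 : 5 -3
PUSH -9 : 5 -3 -9
ADD     : 5 -12
ADD     : -7
PUSH -5 : -7 -5
MOD     : -2
PUSH -2 : -2 -2
MUL     : 4

[4]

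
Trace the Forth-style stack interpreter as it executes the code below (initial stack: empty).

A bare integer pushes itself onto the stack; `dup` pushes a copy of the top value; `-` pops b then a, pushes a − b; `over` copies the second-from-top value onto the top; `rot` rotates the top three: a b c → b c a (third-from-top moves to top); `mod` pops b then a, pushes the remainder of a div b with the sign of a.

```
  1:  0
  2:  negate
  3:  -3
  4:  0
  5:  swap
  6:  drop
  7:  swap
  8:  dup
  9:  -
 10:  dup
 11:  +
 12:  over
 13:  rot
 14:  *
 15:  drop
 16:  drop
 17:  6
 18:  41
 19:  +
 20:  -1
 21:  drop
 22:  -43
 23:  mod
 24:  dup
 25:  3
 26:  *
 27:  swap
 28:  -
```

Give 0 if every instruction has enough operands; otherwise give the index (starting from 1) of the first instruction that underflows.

0

0       0
negate  0
-3      0 -3
0       0 -3 0
swap    0 0 -3
drop    0 0
swap    0 0
dup     0 0 0
-       0 0
dup     0 0 0
+       0 0
over    0 0 0
rot     0 0 0
*       0 0
drop    0
drop    (empty)
6       6
41      6 41
+       47
-1      47 -1
drop    47
-43     47 -43
mod     4
dup     4 4
3       4 4 3
*       4 12
swap    12 4
-       8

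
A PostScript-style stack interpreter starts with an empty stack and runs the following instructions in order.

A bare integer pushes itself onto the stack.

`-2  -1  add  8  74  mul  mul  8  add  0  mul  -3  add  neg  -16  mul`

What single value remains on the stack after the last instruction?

-48

-2  -> -2
-1  -> -2 -1
add -> -3
8   -> -3 8
74  -> -3 8 74
mul -> -3 592
mul -> -1776
8   -> -1776 8
add -> -1768
0   -> -1768 0
mul -> 0
-3  -> 0 -3
add -> -3
neg -> 3
-16 -> 3 -16
mul -> -48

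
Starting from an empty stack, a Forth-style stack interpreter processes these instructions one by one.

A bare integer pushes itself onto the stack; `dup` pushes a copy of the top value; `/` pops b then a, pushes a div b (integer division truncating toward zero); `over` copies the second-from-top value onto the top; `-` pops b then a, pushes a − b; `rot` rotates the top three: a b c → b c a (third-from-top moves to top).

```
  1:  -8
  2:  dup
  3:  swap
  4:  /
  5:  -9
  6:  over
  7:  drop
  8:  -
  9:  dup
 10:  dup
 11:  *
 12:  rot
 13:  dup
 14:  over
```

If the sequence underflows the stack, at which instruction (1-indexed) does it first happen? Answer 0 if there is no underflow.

-8   -> -8
dup  -> -8 -8
swap -> -8 -8
/    -> 1
-9   -> 1 -9
over -> 1 -9 1
drop -> 1 -9
-    -> 10
dup  -> 10 10
dup  -> 10 10 10
*    -> 10 100
rot  — needs 3 operands, stack has 2 → underflow

12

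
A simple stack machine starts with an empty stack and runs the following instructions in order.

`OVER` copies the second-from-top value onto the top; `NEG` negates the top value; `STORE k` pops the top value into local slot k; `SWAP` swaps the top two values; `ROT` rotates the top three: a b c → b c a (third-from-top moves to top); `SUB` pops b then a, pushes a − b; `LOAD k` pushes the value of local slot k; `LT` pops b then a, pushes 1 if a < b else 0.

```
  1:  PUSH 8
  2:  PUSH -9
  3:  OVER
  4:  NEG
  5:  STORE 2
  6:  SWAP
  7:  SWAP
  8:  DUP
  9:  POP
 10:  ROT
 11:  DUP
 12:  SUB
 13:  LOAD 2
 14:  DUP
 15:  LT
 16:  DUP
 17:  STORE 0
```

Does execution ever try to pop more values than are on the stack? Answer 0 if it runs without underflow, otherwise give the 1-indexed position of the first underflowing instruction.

10

PUSH 8  : [8]
PUSH -9 : [8, -9]
OVER    : [8, -9, 8]
NEG     : [8, -9, -8]
STORE 2 : [8, -9]
SWAP    : [-9, 8]
SWAP    : [8, -9]
DUP     : [8, -9, -9]
POP     : [8, -9]
ROT  — needs 3 operands, stack has 2 → underflow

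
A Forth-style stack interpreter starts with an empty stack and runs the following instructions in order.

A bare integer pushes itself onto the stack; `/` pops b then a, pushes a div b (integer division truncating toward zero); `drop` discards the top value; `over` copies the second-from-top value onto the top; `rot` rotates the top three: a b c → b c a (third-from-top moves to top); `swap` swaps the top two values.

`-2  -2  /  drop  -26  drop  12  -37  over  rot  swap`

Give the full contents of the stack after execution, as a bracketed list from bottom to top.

-2    [-2]
-2    [-2, -2]
/     [1]
drop  []
-26   [-26]
drop  []
12    [12]
-37   [12, -37]
over  [12, -37, 12]
rot   [-37, 12, 12]
swap  [-37, 12, 12]

[-37, 12, 12]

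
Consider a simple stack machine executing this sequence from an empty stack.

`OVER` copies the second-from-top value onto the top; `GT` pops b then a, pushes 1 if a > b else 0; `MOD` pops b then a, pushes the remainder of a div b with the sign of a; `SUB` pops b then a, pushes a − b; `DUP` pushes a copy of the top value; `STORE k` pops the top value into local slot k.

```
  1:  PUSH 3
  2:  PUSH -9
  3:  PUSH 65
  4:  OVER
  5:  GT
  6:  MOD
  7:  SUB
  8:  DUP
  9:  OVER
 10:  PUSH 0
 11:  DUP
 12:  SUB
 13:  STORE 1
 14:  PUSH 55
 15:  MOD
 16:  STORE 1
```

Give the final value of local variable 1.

PUSH 3  : [3]
PUSH -9 : [3, -9]
PUSH 65 : [3, -9, 65]
OVER    : [3, -9, 65, -9]
GT      : [3, -9, 1]
MOD     : [3, 0]
SUB     : [3]
DUP     : [3, 3]
OVER    : [3, 3, 3]
PUSH 0  : [3, 3, 3, 0]
DUP     : [3, 3, 3, 0, 0]
SUB     : [3, 3, 3, 0]
STORE 1 : [3, 3, 3]
PUSH 55 : [3, 3, 3, 55]
MOD     : [3, 3, 3]
STORE 1 : [3, 3]

3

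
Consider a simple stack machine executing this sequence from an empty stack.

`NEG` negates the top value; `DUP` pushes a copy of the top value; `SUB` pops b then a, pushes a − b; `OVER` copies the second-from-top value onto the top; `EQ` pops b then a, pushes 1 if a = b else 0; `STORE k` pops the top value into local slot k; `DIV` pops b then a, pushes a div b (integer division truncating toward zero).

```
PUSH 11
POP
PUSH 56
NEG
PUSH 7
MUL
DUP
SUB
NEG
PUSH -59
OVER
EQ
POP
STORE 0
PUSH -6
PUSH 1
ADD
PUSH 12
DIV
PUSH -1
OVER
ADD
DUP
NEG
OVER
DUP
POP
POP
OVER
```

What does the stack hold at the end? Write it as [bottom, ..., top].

PUSH 11  -> 11
POP      -> (empty)
PUSH 56  -> 56
NEG      -> -56
PUSH 7   -> -56 7
MUL      -> -392
DUP      -> -392 -392
SUB      -> 0
NEG      -> 0
PUSH -59 -> 0 -59
OVER     -> 0 -59 0
EQ       -> 0 0
POP      -> 0
STORE 0  -> (empty)
PUSH -6  -> -6
PUSH 1   -> -6 1
ADD      -> -5
PUSH 12  -> -5 12
DIV      -> 0
PUSH -1  -> 0 -1
OVER     -> 0 -1 0
ADD      -> 0 -1
DUP      -> 0 -1 -1
NEG      -> 0 -1 1
OVER     -> 0 -1 1 -1
DUP      -> 0 -1 1 -1 -1
POP      -> 0 -1 1 -1
POP      -> 0 -1 1
OVER     -> 0 -1 1 -1

[0, -1, 1, -1]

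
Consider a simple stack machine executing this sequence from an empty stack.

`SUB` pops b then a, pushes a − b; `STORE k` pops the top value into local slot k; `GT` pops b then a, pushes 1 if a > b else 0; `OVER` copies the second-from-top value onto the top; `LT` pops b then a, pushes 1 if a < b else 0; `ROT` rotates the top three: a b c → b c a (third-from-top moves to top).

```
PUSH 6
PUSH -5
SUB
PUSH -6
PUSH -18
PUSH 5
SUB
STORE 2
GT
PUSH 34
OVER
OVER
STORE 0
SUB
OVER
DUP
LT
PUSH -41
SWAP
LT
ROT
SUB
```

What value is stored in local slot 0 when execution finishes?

PUSH 6   → [6]
PUSH -5  → [6, -5]
SUB      → [11]
PUSH -6  → [11, -6]
PUSH -18 → [11, -6, -18]
PUSH 5   → [11, -6, -18, 5]
SUB      → [11, -6, -23]
STORE 2  → [11, -6]
GT       → [1]
PUSH 34  → [1, 34]
OVER     → [1, 34, 1]
OVER     → [1, 34, 1, 34]
STORE 0  → [1, 34, 1]
SUB      → [1, 33]
OVER     → [1, 33, 1]
DUP      → [1, 33, 1, 1]
LT       → [1, 33, 0]
PUSH -41 → [1, 33, 0, -41]
SWAP     → [1, 33, -41, 0]
LT       → [1, 33, 1]
ROT      → [33, 1, 1]
SUB      → [33, 0]

34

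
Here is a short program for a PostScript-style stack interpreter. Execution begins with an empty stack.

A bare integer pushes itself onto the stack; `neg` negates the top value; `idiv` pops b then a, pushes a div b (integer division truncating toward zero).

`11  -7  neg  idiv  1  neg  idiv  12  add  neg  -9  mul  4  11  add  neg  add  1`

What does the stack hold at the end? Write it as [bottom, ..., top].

[84, 1]

11   → 11
-7   → 11 -7
neg  → 11 7
idiv → 1
1    → 1 1
neg  → 1 -1
idiv → -1
12   → -1 12
add  → 11
neg  → -11
-9   → -11 -9
mul  → 99
4    → 99 4
11   → 99 4 11
add  → 99 15
neg  → 99 -15
add  → 84
1    → 84 1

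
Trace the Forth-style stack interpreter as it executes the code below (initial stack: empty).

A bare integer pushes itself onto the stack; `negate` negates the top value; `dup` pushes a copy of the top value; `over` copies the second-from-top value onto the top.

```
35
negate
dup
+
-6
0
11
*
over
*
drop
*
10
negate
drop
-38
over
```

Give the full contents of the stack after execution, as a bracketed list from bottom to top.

35      35
negate  -35
dup     -35 -35
+       -70
-6      -70 -6
0       -70 -6 0
11      -70 -6 0 11
*       -70 -6 0
over    -70 -6 0 -6
*       -70 -6 0
drop    -70 -6
*       420
10      420 10
negate  420 -10
drop    420
-38     420 -38
over    420 -38 420

[420, -38, 420]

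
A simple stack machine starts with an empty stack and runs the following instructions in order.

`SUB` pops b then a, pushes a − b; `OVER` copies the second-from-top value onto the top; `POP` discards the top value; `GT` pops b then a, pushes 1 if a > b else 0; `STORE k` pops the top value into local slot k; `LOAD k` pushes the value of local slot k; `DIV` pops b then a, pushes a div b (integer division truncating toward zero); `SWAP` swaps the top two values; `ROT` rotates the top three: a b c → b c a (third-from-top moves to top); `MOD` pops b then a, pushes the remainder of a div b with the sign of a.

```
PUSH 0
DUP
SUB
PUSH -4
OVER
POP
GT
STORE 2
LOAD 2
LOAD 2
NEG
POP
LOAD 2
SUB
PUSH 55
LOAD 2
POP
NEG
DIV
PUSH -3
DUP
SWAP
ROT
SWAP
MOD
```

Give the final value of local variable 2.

1

PUSH 0  -> 0
DUP     -> 0 0
SUB     -> 0
PUSH -4 -> 0 -4
OVER    -> 0 -4 0
POP     -> 0 -4
GT      -> 1
STORE 2 -> (empty)
LOAD 2  -> 1
LOAD 2  -> 1 1
NEG     -> 1 -1
POP     -> 1
LOAD 2  -> 1 1
SUB     -> 0
PUSH 55 -> 0 55
LOAD 2  -> 0 55 1
POP     -> 0 55
NEG     -> 0 -55
DIV     -> 0
PUSH -3 -> 0 -3
DUP     -> 0 -3 -3
SWAP    -> 0 -3 -3
ROT     -> -3 -3 0
SWAP    -> -3 0 -3
MOD     -> -3 0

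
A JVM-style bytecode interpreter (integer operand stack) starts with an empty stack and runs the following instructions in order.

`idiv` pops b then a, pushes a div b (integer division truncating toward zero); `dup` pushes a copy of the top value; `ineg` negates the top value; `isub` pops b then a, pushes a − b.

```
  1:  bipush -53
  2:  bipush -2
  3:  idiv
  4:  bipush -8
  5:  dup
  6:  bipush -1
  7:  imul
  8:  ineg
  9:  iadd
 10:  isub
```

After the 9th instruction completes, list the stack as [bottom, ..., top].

[26, -16]

bipush -53  -53
bipush -2   -53 -2
idiv        26
bipush -8   26 -8
dup         26 -8 -8
bipush -1   26 -8 -8 -1
imul        26 -8 8
ineg        26 -8 -8
iadd        26 -16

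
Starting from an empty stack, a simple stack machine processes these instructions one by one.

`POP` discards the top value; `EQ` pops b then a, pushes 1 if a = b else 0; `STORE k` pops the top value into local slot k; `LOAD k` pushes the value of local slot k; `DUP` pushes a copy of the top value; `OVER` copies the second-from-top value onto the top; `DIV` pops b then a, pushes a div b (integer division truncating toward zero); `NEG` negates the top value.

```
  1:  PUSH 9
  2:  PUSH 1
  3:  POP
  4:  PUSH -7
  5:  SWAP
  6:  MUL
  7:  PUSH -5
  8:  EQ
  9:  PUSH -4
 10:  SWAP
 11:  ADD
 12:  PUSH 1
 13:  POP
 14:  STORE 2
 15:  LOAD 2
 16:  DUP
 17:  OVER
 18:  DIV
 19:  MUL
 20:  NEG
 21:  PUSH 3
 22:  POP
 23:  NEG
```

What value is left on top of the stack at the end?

-4

PUSH 9  → 9
PUSH 1  → 9 1
POP     → 9
PUSH -7 → 9 -7
SWAP    → -7 9
MUL     → -63
PUSH -5 → -63 -5
EQ      → 0
PUSH -4 → 0 -4
SWAP    → -4 0
ADD     → -4
PUSH 1  → -4 1
POP     → -4
STORE 2 → (empty)
LOAD 2  → -4
DUP     → -4 -4
OVER    → -4 -4 -4
DIV     → -4 1
MUL     → -4
NEG     → 4
PUSH 3  → 4 3
POP     → 4
NEG     → -4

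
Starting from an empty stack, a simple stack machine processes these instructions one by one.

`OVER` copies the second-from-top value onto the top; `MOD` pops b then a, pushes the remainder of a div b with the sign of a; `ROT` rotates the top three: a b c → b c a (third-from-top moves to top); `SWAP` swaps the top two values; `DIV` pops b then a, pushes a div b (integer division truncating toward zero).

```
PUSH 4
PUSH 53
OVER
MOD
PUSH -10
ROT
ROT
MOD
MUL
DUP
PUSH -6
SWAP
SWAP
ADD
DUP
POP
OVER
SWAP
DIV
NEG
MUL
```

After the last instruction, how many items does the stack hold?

PUSH 4   : [4]
PUSH 53  : [4, 53]
OVER     : [4, 53, 4]
MOD      : [4, 1]
PUSH -10 : [4, 1, -10]
ROT      : [1, -10, 4]
ROT      : [-10, 4, 1]
MOD      : [-10, 0]
MUL      : [0]
DUP      : [0, 0]
PUSH -6  : [0, 0, -6]
SWAP     : [0, -6, 0]
SWAP     : [0, 0, -6]
ADD      : [0, -6]
DUP      : [0, -6, -6]
POP      : [0, -6]
OVER     : [0, -6, 0]
SWAP     : [0, 0, -6]
DIV      : [0, 0]
NEG      : [0, 0]
MUL      : [0]

1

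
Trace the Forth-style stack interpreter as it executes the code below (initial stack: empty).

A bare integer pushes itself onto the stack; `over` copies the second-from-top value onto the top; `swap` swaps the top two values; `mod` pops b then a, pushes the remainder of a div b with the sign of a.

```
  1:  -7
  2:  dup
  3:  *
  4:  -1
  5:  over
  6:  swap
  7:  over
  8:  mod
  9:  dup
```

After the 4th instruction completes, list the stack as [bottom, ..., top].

-7  -> -7
dup -> -7 -7
*   -> 49
-1  -> 49 -1

[49, -1]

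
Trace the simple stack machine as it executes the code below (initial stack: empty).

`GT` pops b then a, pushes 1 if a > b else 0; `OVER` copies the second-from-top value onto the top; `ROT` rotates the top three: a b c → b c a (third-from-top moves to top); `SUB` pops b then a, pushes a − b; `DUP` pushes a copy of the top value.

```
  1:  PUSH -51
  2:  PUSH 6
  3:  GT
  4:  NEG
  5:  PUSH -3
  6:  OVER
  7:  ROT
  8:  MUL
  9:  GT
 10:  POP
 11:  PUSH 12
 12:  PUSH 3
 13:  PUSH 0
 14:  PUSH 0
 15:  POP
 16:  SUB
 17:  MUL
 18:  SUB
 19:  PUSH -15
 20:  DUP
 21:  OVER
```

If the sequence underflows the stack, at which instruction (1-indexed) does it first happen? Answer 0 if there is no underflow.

18

PUSH -51 -> -51
PUSH 6   -> -51 6
GT       -> 0
NEG      -> 0
PUSH -3  -> 0 -3
OVER     -> 0 -3 0
ROT      -> -3 0 0
MUL      -> -3 0
GT       -> 0
POP      -> (empty)
PUSH 12  -> 12
PUSH 3   -> 12 3
PUSH 0   -> 12 3 0
PUSH 0   -> 12 3 0 0
POP      -> 12 3 0
SUB      -> 12 3
MUL      -> 36
SUB  — needs 2 operands, stack has 1 → underflow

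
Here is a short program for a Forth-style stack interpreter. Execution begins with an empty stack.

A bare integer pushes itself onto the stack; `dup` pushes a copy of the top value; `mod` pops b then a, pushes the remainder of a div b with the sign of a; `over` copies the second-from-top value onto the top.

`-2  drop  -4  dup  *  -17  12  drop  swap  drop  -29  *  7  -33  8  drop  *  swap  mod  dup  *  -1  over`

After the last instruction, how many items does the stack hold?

-2   → -2
drop → (empty)
-4   → -4
dup  → -4 -4
*    → 16
-17  → 16 -17
12   → 16 -17 12
drop → 16 -17
swap → -17 16
drop → -17
-29  → -17 -29
*    → 493
7    → 493 7
-33  → 493 7 -33
8    → 493 7 -33 8
drop → 493 7 -33
*    → 493 -231
swap → -231 493
mod  → -231
dup  → -231 -231
*    → 53361
-1   → 53361 -1
over → 53361 -1 53361

3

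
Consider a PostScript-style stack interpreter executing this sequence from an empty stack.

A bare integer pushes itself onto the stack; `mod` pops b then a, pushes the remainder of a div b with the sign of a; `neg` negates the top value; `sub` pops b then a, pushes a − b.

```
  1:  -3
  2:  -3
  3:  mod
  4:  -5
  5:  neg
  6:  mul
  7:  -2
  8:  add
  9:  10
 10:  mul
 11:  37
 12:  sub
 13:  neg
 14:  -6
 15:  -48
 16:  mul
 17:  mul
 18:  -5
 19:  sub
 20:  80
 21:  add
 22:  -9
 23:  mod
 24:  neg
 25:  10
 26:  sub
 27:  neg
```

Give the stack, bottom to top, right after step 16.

-3  -> -3
-3  -> -3 -3
mod -> 0
-5  -> 0 -5
neg -> 0 5
mul -> 0
-2  -> 0 -2
add -> -2
10  -> -2 10
mul -> -20
37  -> -20 37
sub -> -57
neg -> 57
-6  -> 57 -6
-48 -> 57 -6 -48
mul -> 57 288

[57, 288]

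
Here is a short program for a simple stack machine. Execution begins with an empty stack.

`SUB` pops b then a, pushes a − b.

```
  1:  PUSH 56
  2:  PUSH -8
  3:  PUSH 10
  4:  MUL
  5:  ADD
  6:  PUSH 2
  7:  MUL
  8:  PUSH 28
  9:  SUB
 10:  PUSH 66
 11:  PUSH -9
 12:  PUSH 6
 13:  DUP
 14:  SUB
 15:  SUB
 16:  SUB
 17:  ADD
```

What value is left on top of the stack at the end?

-1

PUSH 56 : 56
PUSH -8 : 56 -8
PUSH 10 : 56 -8 10
MUL     : 56 -80
ADD     : -24
PUSH 2  : -24 2
MUL     : -48
PUSH 28 : -48 28
SUB     : -76
PUSH 66 : -76 66
PUSH -9 : -76 66 -9
PUSH 6  : -76 66 -9 6
DUP     : -76 66 -9 6 6
SUB     : -76 66 -9 0
SUB     : -76 66 -9
SUB     : -76 75
ADD     : -1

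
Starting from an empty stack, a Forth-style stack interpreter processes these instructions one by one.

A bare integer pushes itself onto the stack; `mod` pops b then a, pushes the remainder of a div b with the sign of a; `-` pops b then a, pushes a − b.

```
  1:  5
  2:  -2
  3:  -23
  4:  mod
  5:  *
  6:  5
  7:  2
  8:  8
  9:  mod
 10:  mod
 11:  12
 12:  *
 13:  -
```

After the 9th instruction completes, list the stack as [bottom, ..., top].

[-10, 5, 2]

5   -> [5]
-2  -> [5, -2]
-23 -> [5, -2, -23]
mod -> [5, -2]
*   -> [-10]
5   -> [-10, 5]
2   -> [-10, 5, 2]
8   -> [-10, 5, 2, 8]
mod -> [-10, 5, 2]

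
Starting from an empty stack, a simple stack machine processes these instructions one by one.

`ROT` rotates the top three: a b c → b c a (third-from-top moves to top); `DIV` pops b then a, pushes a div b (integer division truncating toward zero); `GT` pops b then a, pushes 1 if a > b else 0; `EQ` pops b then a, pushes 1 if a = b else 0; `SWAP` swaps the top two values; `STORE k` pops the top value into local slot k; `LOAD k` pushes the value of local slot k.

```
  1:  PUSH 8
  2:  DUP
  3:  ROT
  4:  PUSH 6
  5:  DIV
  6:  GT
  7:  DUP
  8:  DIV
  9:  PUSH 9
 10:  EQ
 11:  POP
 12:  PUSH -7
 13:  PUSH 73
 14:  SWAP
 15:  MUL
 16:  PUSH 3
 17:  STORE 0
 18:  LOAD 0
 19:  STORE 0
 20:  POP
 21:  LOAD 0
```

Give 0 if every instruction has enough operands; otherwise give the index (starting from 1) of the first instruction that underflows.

PUSH 8 -> 8
DUP    -> 8 8
ROT  — needs 3 operands, stack has 2 → underflow

3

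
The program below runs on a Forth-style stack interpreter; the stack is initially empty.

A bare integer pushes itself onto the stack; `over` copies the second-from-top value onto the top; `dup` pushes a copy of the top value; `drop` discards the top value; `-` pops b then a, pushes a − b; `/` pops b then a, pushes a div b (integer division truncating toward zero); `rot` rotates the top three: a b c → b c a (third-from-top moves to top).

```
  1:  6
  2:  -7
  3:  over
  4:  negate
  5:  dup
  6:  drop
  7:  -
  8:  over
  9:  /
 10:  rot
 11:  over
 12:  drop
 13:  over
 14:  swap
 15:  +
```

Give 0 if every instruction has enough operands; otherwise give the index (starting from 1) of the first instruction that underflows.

10

6      -> [6]
-7     -> [6, -7]
over   -> [6, -7, 6]
negate -> [6, -7, -6]
dup    -> [6, -7, -6, -6]
drop   -> [6, -7, -6]
-      -> [6, -1]
over   -> [6, -1, 6]
/      -> [6, 0]
rot  — needs 3 operands, stack has 2 → underflow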